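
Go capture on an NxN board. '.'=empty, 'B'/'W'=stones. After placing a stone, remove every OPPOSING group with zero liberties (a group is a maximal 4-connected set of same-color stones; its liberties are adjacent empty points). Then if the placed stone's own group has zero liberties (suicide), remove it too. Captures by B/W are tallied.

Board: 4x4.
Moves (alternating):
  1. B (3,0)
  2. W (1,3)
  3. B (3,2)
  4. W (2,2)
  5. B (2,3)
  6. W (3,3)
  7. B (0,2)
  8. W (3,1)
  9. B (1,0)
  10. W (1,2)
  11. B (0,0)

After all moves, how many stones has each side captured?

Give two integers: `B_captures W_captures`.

Move 1: B@(3,0) -> caps B=0 W=0
Move 2: W@(1,3) -> caps B=0 W=0
Move 3: B@(3,2) -> caps B=0 W=0
Move 4: W@(2,2) -> caps B=0 W=0
Move 5: B@(2,3) -> caps B=0 W=0
Move 6: W@(3,3) -> caps B=0 W=1
Move 7: B@(0,2) -> caps B=0 W=1
Move 8: W@(3,1) -> caps B=0 W=2
Move 9: B@(1,0) -> caps B=0 W=2
Move 10: W@(1,2) -> caps B=0 W=2
Move 11: B@(0,0) -> caps B=0 W=2

Answer: 0 2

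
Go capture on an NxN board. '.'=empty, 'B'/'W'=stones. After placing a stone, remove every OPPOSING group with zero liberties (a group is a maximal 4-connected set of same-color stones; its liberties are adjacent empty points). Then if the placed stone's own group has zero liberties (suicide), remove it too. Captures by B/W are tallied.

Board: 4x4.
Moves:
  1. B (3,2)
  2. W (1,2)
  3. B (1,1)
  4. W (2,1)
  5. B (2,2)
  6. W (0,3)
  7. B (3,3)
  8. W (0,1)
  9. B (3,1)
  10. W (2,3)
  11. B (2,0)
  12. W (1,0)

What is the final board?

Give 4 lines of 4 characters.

Move 1: B@(3,2) -> caps B=0 W=0
Move 2: W@(1,2) -> caps B=0 W=0
Move 3: B@(1,1) -> caps B=0 W=0
Move 4: W@(2,1) -> caps B=0 W=0
Move 5: B@(2,2) -> caps B=0 W=0
Move 6: W@(0,3) -> caps B=0 W=0
Move 7: B@(3,3) -> caps B=0 W=0
Move 8: W@(0,1) -> caps B=0 W=0
Move 9: B@(3,1) -> caps B=0 W=0
Move 10: W@(2,3) -> caps B=0 W=0
Move 11: B@(2,0) -> caps B=1 W=0
Move 12: W@(1,0) -> caps B=1 W=0

Answer: .W.W
WBW.
B.BW
.BBB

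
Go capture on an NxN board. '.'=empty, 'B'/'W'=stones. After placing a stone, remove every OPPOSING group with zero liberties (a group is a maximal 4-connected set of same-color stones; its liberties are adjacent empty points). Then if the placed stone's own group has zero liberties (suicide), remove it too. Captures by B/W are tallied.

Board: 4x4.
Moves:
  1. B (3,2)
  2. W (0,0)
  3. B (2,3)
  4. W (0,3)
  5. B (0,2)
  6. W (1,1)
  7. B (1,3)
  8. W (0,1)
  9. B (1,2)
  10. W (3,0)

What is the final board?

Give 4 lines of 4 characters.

Move 1: B@(3,2) -> caps B=0 W=0
Move 2: W@(0,0) -> caps B=0 W=0
Move 3: B@(2,3) -> caps B=0 W=0
Move 4: W@(0,3) -> caps B=0 W=0
Move 5: B@(0,2) -> caps B=0 W=0
Move 6: W@(1,1) -> caps B=0 W=0
Move 7: B@(1,3) -> caps B=1 W=0
Move 8: W@(0,1) -> caps B=1 W=0
Move 9: B@(1,2) -> caps B=1 W=0
Move 10: W@(3,0) -> caps B=1 W=0

Answer: WWB.
.WBB
...B
W.B.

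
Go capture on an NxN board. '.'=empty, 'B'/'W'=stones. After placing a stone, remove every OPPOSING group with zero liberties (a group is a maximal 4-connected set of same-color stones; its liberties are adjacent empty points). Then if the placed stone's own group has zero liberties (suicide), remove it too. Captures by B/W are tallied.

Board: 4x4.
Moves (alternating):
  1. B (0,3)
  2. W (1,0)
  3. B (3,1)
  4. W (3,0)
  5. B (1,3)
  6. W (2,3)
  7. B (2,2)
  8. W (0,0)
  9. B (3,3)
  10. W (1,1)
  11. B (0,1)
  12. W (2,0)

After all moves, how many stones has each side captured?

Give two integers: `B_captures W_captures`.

Answer: 1 0

Derivation:
Move 1: B@(0,3) -> caps B=0 W=0
Move 2: W@(1,0) -> caps B=0 W=0
Move 3: B@(3,1) -> caps B=0 W=0
Move 4: W@(3,0) -> caps B=0 W=0
Move 5: B@(1,3) -> caps B=0 W=0
Move 6: W@(2,3) -> caps B=0 W=0
Move 7: B@(2,2) -> caps B=0 W=0
Move 8: W@(0,0) -> caps B=0 W=0
Move 9: B@(3,3) -> caps B=1 W=0
Move 10: W@(1,1) -> caps B=1 W=0
Move 11: B@(0,1) -> caps B=1 W=0
Move 12: W@(2,0) -> caps B=1 W=0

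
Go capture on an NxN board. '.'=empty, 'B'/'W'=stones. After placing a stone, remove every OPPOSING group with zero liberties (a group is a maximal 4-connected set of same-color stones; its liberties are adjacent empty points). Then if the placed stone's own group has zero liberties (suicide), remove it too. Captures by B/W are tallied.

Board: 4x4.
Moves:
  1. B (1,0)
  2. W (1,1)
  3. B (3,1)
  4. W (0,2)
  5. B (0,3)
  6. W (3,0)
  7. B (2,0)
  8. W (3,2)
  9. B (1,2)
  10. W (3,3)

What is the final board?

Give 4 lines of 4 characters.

Answer: ..WB
BWB.
B...
.BWW

Derivation:
Move 1: B@(1,0) -> caps B=0 W=0
Move 2: W@(1,1) -> caps B=0 W=0
Move 3: B@(3,1) -> caps B=0 W=0
Move 4: W@(0,2) -> caps B=0 W=0
Move 5: B@(0,3) -> caps B=0 W=0
Move 6: W@(3,0) -> caps B=0 W=0
Move 7: B@(2,0) -> caps B=1 W=0
Move 8: W@(3,2) -> caps B=1 W=0
Move 9: B@(1,2) -> caps B=1 W=0
Move 10: W@(3,3) -> caps B=1 W=0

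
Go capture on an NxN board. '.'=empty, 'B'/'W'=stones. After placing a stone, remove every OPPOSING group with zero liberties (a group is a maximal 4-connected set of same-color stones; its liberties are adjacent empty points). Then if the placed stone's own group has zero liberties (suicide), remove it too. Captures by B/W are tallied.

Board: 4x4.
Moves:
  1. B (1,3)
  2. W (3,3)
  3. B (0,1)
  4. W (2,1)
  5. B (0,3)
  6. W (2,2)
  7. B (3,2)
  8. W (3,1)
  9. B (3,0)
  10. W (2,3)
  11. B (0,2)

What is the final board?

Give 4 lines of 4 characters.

Move 1: B@(1,3) -> caps B=0 W=0
Move 2: W@(3,3) -> caps B=0 W=0
Move 3: B@(0,1) -> caps B=0 W=0
Move 4: W@(2,1) -> caps B=0 W=0
Move 5: B@(0,3) -> caps B=0 W=0
Move 6: W@(2,2) -> caps B=0 W=0
Move 7: B@(3,2) -> caps B=0 W=0
Move 8: W@(3,1) -> caps B=0 W=1
Move 9: B@(3,0) -> caps B=0 W=1
Move 10: W@(2,3) -> caps B=0 W=1
Move 11: B@(0,2) -> caps B=0 W=1

Answer: .BBB
...B
.WWW
BW.W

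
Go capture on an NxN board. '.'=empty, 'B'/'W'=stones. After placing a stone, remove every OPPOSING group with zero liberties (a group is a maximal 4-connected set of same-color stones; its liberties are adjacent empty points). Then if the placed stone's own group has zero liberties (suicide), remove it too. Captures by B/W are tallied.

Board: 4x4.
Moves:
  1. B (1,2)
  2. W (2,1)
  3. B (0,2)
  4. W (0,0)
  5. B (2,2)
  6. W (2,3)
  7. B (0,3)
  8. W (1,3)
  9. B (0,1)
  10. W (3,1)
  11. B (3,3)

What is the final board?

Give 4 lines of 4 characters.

Answer: WBBB
..B.
.WB.
.W.B

Derivation:
Move 1: B@(1,2) -> caps B=0 W=0
Move 2: W@(2,1) -> caps B=0 W=0
Move 3: B@(0,2) -> caps B=0 W=0
Move 4: W@(0,0) -> caps B=0 W=0
Move 5: B@(2,2) -> caps B=0 W=0
Move 6: W@(2,3) -> caps B=0 W=0
Move 7: B@(0,3) -> caps B=0 W=0
Move 8: W@(1,3) -> caps B=0 W=0
Move 9: B@(0,1) -> caps B=0 W=0
Move 10: W@(3,1) -> caps B=0 W=0
Move 11: B@(3,3) -> caps B=2 W=0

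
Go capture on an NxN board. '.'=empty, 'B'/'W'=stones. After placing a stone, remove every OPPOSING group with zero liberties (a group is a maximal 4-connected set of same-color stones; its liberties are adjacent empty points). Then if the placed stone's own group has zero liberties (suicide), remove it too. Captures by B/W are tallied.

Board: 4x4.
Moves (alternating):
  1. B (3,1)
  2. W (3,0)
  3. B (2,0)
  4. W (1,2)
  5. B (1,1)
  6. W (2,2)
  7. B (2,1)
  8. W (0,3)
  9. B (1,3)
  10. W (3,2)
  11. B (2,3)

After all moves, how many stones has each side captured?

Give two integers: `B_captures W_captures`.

Answer: 1 0

Derivation:
Move 1: B@(3,1) -> caps B=0 W=0
Move 2: W@(3,0) -> caps B=0 W=0
Move 3: B@(2,0) -> caps B=1 W=0
Move 4: W@(1,2) -> caps B=1 W=0
Move 5: B@(1,1) -> caps B=1 W=0
Move 6: W@(2,2) -> caps B=1 W=0
Move 7: B@(2,1) -> caps B=1 W=0
Move 8: W@(0,3) -> caps B=1 W=0
Move 9: B@(1,3) -> caps B=1 W=0
Move 10: W@(3,2) -> caps B=1 W=0
Move 11: B@(2,3) -> caps B=1 W=0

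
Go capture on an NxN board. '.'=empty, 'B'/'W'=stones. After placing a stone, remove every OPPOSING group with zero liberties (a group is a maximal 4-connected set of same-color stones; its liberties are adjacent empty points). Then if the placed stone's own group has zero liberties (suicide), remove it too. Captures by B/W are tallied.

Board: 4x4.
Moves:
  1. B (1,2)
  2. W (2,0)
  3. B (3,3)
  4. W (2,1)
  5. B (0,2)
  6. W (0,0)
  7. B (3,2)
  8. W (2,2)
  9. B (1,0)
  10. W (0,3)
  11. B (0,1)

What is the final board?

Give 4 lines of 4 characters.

Move 1: B@(1,2) -> caps B=0 W=0
Move 2: W@(2,0) -> caps B=0 W=0
Move 3: B@(3,3) -> caps B=0 W=0
Move 4: W@(2,1) -> caps B=0 W=0
Move 5: B@(0,2) -> caps B=0 W=0
Move 6: W@(0,0) -> caps B=0 W=0
Move 7: B@(3,2) -> caps B=0 W=0
Move 8: W@(2,2) -> caps B=0 W=0
Move 9: B@(1,0) -> caps B=0 W=0
Move 10: W@(0,3) -> caps B=0 W=0
Move 11: B@(0,1) -> caps B=1 W=0

Answer: .BBW
B.B.
WWW.
..BB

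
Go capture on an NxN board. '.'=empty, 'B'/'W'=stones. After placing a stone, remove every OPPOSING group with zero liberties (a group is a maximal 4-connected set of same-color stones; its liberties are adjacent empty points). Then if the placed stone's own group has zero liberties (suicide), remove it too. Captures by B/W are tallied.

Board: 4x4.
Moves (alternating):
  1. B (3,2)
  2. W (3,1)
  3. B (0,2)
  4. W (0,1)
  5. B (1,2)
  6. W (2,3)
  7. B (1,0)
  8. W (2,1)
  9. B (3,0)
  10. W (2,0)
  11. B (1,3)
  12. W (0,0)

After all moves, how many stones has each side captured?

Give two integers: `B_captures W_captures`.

Move 1: B@(3,2) -> caps B=0 W=0
Move 2: W@(3,1) -> caps B=0 W=0
Move 3: B@(0,2) -> caps B=0 W=0
Move 4: W@(0,1) -> caps B=0 W=0
Move 5: B@(1,2) -> caps B=0 W=0
Move 6: W@(2,3) -> caps B=0 W=0
Move 7: B@(1,0) -> caps B=0 W=0
Move 8: W@(2,1) -> caps B=0 W=0
Move 9: B@(3,0) -> caps B=0 W=0
Move 10: W@(2,0) -> caps B=0 W=1
Move 11: B@(1,3) -> caps B=0 W=1
Move 12: W@(0,0) -> caps B=0 W=1

Answer: 0 1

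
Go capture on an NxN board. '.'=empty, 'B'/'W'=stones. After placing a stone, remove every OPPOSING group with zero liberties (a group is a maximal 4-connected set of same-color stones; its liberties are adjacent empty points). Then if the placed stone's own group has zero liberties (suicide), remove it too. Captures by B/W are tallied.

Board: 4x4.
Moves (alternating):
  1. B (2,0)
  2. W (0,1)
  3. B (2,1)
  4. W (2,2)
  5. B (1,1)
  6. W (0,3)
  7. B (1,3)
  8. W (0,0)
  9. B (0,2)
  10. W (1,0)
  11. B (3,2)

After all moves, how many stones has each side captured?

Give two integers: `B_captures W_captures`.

Move 1: B@(2,0) -> caps B=0 W=0
Move 2: W@(0,1) -> caps B=0 W=0
Move 3: B@(2,1) -> caps B=0 W=0
Move 4: W@(2,2) -> caps B=0 W=0
Move 5: B@(1,1) -> caps B=0 W=0
Move 6: W@(0,3) -> caps B=0 W=0
Move 7: B@(1,3) -> caps B=0 W=0
Move 8: W@(0,0) -> caps B=0 W=0
Move 9: B@(0,2) -> caps B=1 W=0
Move 10: W@(1,0) -> caps B=1 W=0
Move 11: B@(3,2) -> caps B=1 W=0

Answer: 1 0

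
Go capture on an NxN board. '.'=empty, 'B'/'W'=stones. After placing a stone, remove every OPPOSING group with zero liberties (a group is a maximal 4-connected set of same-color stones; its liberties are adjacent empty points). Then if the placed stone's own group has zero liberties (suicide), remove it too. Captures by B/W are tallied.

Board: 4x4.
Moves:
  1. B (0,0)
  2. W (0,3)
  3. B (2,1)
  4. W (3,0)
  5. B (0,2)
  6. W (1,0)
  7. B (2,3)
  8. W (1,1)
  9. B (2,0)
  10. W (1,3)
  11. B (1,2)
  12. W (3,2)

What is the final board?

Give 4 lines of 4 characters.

Move 1: B@(0,0) -> caps B=0 W=0
Move 2: W@(0,3) -> caps B=0 W=0
Move 3: B@(2,1) -> caps B=0 W=0
Move 4: W@(3,0) -> caps B=0 W=0
Move 5: B@(0,2) -> caps B=0 W=0
Move 6: W@(1,0) -> caps B=0 W=0
Move 7: B@(2,3) -> caps B=0 W=0
Move 8: W@(1,1) -> caps B=0 W=0
Move 9: B@(2,0) -> caps B=0 W=0
Move 10: W@(1,3) -> caps B=0 W=0
Move 11: B@(1,2) -> caps B=2 W=0
Move 12: W@(3,2) -> caps B=2 W=0

Answer: B.B.
WWB.
BB.B
W.W.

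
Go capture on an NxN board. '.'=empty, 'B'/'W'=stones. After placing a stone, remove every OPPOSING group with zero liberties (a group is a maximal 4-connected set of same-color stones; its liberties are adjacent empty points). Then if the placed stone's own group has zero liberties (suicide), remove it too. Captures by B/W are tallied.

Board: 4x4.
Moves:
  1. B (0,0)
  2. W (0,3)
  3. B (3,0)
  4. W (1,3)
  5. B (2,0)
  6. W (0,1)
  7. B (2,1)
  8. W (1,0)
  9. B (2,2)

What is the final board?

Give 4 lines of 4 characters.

Answer: .W.W
W..W
BBB.
B...

Derivation:
Move 1: B@(0,0) -> caps B=0 W=0
Move 2: W@(0,3) -> caps B=0 W=0
Move 3: B@(3,0) -> caps B=0 W=0
Move 4: W@(1,3) -> caps B=0 W=0
Move 5: B@(2,0) -> caps B=0 W=0
Move 6: W@(0,1) -> caps B=0 W=0
Move 7: B@(2,1) -> caps B=0 W=0
Move 8: W@(1,0) -> caps B=0 W=1
Move 9: B@(2,2) -> caps B=0 W=1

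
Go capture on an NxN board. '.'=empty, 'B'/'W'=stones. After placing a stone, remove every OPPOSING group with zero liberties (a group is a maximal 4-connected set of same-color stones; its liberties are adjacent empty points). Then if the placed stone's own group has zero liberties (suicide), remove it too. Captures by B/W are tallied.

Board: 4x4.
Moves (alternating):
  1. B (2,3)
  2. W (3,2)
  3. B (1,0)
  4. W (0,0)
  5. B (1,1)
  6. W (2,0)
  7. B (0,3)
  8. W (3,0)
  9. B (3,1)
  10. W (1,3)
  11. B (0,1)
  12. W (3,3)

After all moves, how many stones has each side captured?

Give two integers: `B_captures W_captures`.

Answer: 1 0

Derivation:
Move 1: B@(2,3) -> caps B=0 W=0
Move 2: W@(3,2) -> caps B=0 W=0
Move 3: B@(1,0) -> caps B=0 W=0
Move 4: W@(0,0) -> caps B=0 W=0
Move 5: B@(1,1) -> caps B=0 W=0
Move 6: W@(2,0) -> caps B=0 W=0
Move 7: B@(0,3) -> caps B=0 W=0
Move 8: W@(3,0) -> caps B=0 W=0
Move 9: B@(3,1) -> caps B=0 W=0
Move 10: W@(1,3) -> caps B=0 W=0
Move 11: B@(0,1) -> caps B=1 W=0
Move 12: W@(3,3) -> caps B=1 W=0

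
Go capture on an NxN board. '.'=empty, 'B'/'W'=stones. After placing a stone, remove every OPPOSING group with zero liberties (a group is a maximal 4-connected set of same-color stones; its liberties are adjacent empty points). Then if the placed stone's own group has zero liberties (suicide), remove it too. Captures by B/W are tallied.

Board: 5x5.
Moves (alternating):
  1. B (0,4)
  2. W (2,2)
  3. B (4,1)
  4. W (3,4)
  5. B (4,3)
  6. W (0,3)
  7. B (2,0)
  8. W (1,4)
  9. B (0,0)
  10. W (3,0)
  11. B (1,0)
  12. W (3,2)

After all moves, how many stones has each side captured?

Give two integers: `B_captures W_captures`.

Move 1: B@(0,4) -> caps B=0 W=0
Move 2: W@(2,2) -> caps B=0 W=0
Move 3: B@(4,1) -> caps B=0 W=0
Move 4: W@(3,4) -> caps B=0 W=0
Move 5: B@(4,3) -> caps B=0 W=0
Move 6: W@(0,3) -> caps B=0 W=0
Move 7: B@(2,0) -> caps B=0 W=0
Move 8: W@(1,4) -> caps B=0 W=1
Move 9: B@(0,0) -> caps B=0 W=1
Move 10: W@(3,0) -> caps B=0 W=1
Move 11: B@(1,0) -> caps B=0 W=1
Move 12: W@(3,2) -> caps B=0 W=1

Answer: 0 1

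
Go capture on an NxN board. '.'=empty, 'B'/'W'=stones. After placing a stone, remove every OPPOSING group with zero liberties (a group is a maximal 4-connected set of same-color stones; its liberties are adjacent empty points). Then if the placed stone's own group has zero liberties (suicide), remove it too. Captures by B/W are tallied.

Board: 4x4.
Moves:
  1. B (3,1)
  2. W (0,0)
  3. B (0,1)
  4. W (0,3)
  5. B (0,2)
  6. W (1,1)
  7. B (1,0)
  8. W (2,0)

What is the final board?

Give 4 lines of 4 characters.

Move 1: B@(3,1) -> caps B=0 W=0
Move 2: W@(0,0) -> caps B=0 W=0
Move 3: B@(0,1) -> caps B=0 W=0
Move 4: W@(0,3) -> caps B=0 W=0
Move 5: B@(0,2) -> caps B=0 W=0
Move 6: W@(1,1) -> caps B=0 W=0
Move 7: B@(1,0) -> caps B=1 W=0
Move 8: W@(2,0) -> caps B=1 W=0

Answer: .BBW
BW..
W...
.B..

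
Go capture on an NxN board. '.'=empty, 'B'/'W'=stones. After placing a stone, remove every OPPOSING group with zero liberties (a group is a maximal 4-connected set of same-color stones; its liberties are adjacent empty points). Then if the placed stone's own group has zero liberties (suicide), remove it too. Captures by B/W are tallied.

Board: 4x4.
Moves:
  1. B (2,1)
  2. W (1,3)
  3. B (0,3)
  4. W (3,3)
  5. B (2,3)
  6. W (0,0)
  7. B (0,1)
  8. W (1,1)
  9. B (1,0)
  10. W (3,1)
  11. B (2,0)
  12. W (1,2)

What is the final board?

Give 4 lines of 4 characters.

Move 1: B@(2,1) -> caps B=0 W=0
Move 2: W@(1,3) -> caps B=0 W=0
Move 3: B@(0,3) -> caps B=0 W=0
Move 4: W@(3,3) -> caps B=0 W=0
Move 5: B@(2,3) -> caps B=0 W=0
Move 6: W@(0,0) -> caps B=0 W=0
Move 7: B@(0,1) -> caps B=0 W=0
Move 8: W@(1,1) -> caps B=0 W=0
Move 9: B@(1,0) -> caps B=1 W=0
Move 10: W@(3,1) -> caps B=1 W=0
Move 11: B@(2,0) -> caps B=1 W=0
Move 12: W@(1,2) -> caps B=1 W=0

Answer: .B.B
BWWW
BB.B
.W.W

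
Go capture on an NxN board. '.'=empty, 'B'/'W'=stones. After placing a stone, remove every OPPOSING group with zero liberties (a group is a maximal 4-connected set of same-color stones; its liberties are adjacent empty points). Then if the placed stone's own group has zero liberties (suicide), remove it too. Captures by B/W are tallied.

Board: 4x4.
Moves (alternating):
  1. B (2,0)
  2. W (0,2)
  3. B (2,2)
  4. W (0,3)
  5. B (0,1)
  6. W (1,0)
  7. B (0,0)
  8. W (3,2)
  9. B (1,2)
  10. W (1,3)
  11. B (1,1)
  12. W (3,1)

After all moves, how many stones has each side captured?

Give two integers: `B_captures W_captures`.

Move 1: B@(2,0) -> caps B=0 W=0
Move 2: W@(0,2) -> caps B=0 W=0
Move 3: B@(2,2) -> caps B=0 W=0
Move 4: W@(0,3) -> caps B=0 W=0
Move 5: B@(0,1) -> caps B=0 W=0
Move 6: W@(1,0) -> caps B=0 W=0
Move 7: B@(0,0) -> caps B=0 W=0
Move 8: W@(3,2) -> caps B=0 W=0
Move 9: B@(1,2) -> caps B=0 W=0
Move 10: W@(1,3) -> caps B=0 W=0
Move 11: B@(1,1) -> caps B=1 W=0
Move 12: W@(3,1) -> caps B=1 W=0

Answer: 1 0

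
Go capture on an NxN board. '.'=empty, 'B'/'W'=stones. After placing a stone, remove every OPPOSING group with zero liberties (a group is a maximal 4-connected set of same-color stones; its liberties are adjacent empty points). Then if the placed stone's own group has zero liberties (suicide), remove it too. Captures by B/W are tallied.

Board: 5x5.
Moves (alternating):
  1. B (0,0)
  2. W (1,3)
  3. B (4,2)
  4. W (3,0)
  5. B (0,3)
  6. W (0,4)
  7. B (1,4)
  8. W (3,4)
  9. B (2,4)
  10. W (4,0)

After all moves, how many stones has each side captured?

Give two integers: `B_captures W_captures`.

Answer: 1 0

Derivation:
Move 1: B@(0,0) -> caps B=0 W=0
Move 2: W@(1,3) -> caps B=0 W=0
Move 3: B@(4,2) -> caps B=0 W=0
Move 4: W@(3,0) -> caps B=0 W=0
Move 5: B@(0,3) -> caps B=0 W=0
Move 6: W@(0,4) -> caps B=0 W=0
Move 7: B@(1,4) -> caps B=1 W=0
Move 8: W@(3,4) -> caps B=1 W=0
Move 9: B@(2,4) -> caps B=1 W=0
Move 10: W@(4,0) -> caps B=1 W=0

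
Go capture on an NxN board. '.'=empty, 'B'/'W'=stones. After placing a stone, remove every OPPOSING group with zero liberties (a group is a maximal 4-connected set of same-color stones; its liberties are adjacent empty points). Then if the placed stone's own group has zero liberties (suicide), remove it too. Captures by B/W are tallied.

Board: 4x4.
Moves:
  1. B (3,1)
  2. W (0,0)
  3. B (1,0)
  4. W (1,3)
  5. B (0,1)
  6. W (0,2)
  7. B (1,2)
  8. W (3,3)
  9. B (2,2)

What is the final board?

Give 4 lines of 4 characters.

Move 1: B@(3,1) -> caps B=0 W=0
Move 2: W@(0,0) -> caps B=0 W=0
Move 3: B@(1,0) -> caps B=0 W=0
Move 4: W@(1,3) -> caps B=0 W=0
Move 5: B@(0,1) -> caps B=1 W=0
Move 6: W@(0,2) -> caps B=1 W=0
Move 7: B@(1,2) -> caps B=1 W=0
Move 8: W@(3,3) -> caps B=1 W=0
Move 9: B@(2,2) -> caps B=1 W=0

Answer: .BW.
B.BW
..B.
.B.W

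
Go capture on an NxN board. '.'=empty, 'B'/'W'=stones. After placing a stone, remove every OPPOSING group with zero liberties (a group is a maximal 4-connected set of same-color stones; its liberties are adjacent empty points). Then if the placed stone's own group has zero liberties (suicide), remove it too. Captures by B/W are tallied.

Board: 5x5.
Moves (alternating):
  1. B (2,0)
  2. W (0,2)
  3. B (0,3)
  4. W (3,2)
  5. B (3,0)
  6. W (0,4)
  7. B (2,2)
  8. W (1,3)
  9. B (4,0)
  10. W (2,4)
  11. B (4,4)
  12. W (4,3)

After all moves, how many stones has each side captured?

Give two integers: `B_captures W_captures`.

Move 1: B@(2,0) -> caps B=0 W=0
Move 2: W@(0,2) -> caps B=0 W=0
Move 3: B@(0,3) -> caps B=0 W=0
Move 4: W@(3,2) -> caps B=0 W=0
Move 5: B@(3,0) -> caps B=0 W=0
Move 6: W@(0,4) -> caps B=0 W=0
Move 7: B@(2,2) -> caps B=0 W=0
Move 8: W@(1,3) -> caps B=0 W=1
Move 9: B@(4,0) -> caps B=0 W=1
Move 10: W@(2,4) -> caps B=0 W=1
Move 11: B@(4,4) -> caps B=0 W=1
Move 12: W@(4,3) -> caps B=0 W=1

Answer: 0 1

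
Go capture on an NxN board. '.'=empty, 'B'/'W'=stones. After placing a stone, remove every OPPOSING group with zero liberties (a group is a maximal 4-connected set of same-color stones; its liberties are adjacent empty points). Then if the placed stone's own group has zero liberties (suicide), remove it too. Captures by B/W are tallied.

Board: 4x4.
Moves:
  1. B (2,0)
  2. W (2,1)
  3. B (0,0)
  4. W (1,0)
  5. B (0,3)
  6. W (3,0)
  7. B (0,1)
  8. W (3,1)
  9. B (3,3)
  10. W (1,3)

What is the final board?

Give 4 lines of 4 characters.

Answer: BB.B
W..W
.W..
WW.B

Derivation:
Move 1: B@(2,0) -> caps B=0 W=0
Move 2: W@(2,1) -> caps B=0 W=0
Move 3: B@(0,0) -> caps B=0 W=0
Move 4: W@(1,0) -> caps B=0 W=0
Move 5: B@(0,3) -> caps B=0 W=0
Move 6: W@(3,0) -> caps B=0 W=1
Move 7: B@(0,1) -> caps B=0 W=1
Move 8: W@(3,1) -> caps B=0 W=1
Move 9: B@(3,3) -> caps B=0 W=1
Move 10: W@(1,3) -> caps B=0 W=1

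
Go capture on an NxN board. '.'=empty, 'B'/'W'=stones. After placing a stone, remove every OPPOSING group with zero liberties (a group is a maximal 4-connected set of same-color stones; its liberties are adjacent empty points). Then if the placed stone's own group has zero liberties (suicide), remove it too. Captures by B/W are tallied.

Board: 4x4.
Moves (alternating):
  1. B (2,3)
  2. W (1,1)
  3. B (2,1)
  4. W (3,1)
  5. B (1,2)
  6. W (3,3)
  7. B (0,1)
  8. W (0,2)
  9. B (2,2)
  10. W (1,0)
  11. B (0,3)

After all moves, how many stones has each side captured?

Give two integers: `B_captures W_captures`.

Answer: 1 0

Derivation:
Move 1: B@(2,3) -> caps B=0 W=0
Move 2: W@(1,1) -> caps B=0 W=0
Move 3: B@(2,1) -> caps B=0 W=0
Move 4: W@(3,1) -> caps B=0 W=0
Move 5: B@(1,2) -> caps B=0 W=0
Move 6: W@(3,3) -> caps B=0 W=0
Move 7: B@(0,1) -> caps B=0 W=0
Move 8: W@(0,2) -> caps B=0 W=0
Move 9: B@(2,2) -> caps B=0 W=0
Move 10: W@(1,0) -> caps B=0 W=0
Move 11: B@(0,3) -> caps B=1 W=0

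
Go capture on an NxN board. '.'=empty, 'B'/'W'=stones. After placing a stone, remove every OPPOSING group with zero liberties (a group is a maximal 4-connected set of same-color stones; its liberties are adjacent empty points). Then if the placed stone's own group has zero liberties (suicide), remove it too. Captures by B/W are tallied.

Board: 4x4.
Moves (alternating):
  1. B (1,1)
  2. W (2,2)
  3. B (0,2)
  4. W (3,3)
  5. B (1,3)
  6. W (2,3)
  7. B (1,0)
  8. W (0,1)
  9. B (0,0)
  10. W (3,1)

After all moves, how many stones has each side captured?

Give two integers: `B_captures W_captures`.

Answer: 1 0

Derivation:
Move 1: B@(1,1) -> caps B=0 W=0
Move 2: W@(2,2) -> caps B=0 W=0
Move 3: B@(0,2) -> caps B=0 W=0
Move 4: W@(3,3) -> caps B=0 W=0
Move 5: B@(1,3) -> caps B=0 W=0
Move 6: W@(2,3) -> caps B=0 W=0
Move 7: B@(1,0) -> caps B=0 W=0
Move 8: W@(0,1) -> caps B=0 W=0
Move 9: B@(0,0) -> caps B=1 W=0
Move 10: W@(3,1) -> caps B=1 W=0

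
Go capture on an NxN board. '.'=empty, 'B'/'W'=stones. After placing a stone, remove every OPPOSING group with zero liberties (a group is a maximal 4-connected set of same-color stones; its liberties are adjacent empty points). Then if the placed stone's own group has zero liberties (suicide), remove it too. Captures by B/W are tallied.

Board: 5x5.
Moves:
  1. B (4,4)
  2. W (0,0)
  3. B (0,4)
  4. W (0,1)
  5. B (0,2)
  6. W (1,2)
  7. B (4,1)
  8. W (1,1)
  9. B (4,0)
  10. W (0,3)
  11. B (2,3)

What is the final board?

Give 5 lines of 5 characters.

Answer: WW.WB
.WW..
...B.
.....
BB..B

Derivation:
Move 1: B@(4,4) -> caps B=0 W=0
Move 2: W@(0,0) -> caps B=0 W=0
Move 3: B@(0,4) -> caps B=0 W=0
Move 4: W@(0,1) -> caps B=0 W=0
Move 5: B@(0,2) -> caps B=0 W=0
Move 6: W@(1,2) -> caps B=0 W=0
Move 7: B@(4,1) -> caps B=0 W=0
Move 8: W@(1,1) -> caps B=0 W=0
Move 9: B@(4,0) -> caps B=0 W=0
Move 10: W@(0,3) -> caps B=0 W=1
Move 11: B@(2,3) -> caps B=0 W=1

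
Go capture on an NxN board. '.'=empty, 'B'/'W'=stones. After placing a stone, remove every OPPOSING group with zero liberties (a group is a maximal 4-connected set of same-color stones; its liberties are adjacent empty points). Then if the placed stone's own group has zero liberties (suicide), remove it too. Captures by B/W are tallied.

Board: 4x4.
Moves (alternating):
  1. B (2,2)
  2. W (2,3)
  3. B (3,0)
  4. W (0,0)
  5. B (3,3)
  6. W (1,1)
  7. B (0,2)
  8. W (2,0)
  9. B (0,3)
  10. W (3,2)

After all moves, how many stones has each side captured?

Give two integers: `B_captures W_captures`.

Move 1: B@(2,2) -> caps B=0 W=0
Move 2: W@(2,3) -> caps B=0 W=0
Move 3: B@(3,0) -> caps B=0 W=0
Move 4: W@(0,0) -> caps B=0 W=0
Move 5: B@(3,3) -> caps B=0 W=0
Move 6: W@(1,1) -> caps B=0 W=0
Move 7: B@(0,2) -> caps B=0 W=0
Move 8: W@(2,0) -> caps B=0 W=0
Move 9: B@(0,3) -> caps B=0 W=0
Move 10: W@(3,2) -> caps B=0 W=1

Answer: 0 1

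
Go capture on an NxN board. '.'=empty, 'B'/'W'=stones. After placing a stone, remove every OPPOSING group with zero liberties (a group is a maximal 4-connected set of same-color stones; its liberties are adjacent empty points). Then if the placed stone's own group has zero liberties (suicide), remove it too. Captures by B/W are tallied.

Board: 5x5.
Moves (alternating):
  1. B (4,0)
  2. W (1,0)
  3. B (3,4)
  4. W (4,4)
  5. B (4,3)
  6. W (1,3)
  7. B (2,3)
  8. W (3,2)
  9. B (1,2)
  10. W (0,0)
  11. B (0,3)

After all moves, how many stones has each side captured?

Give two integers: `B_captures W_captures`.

Move 1: B@(4,0) -> caps B=0 W=0
Move 2: W@(1,0) -> caps B=0 W=0
Move 3: B@(3,4) -> caps B=0 W=0
Move 4: W@(4,4) -> caps B=0 W=0
Move 5: B@(4,3) -> caps B=1 W=0
Move 6: W@(1,3) -> caps B=1 W=0
Move 7: B@(2,3) -> caps B=1 W=0
Move 8: W@(3,2) -> caps B=1 W=0
Move 9: B@(1,2) -> caps B=1 W=0
Move 10: W@(0,0) -> caps B=1 W=0
Move 11: B@(0,3) -> caps B=1 W=0

Answer: 1 0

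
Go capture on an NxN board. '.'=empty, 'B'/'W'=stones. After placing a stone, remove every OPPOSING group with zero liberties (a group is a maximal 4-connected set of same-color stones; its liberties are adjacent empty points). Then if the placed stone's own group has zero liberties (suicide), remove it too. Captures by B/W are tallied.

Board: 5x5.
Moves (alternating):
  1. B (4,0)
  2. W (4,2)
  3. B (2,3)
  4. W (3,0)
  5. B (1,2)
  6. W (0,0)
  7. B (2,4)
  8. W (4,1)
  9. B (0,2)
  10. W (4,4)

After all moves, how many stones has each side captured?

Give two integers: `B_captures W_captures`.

Move 1: B@(4,0) -> caps B=0 W=0
Move 2: W@(4,2) -> caps B=0 W=0
Move 3: B@(2,3) -> caps B=0 W=0
Move 4: W@(3,0) -> caps B=0 W=0
Move 5: B@(1,2) -> caps B=0 W=0
Move 6: W@(0,0) -> caps B=0 W=0
Move 7: B@(2,4) -> caps B=0 W=0
Move 8: W@(4,1) -> caps B=0 W=1
Move 9: B@(0,2) -> caps B=0 W=1
Move 10: W@(4,4) -> caps B=0 W=1

Answer: 0 1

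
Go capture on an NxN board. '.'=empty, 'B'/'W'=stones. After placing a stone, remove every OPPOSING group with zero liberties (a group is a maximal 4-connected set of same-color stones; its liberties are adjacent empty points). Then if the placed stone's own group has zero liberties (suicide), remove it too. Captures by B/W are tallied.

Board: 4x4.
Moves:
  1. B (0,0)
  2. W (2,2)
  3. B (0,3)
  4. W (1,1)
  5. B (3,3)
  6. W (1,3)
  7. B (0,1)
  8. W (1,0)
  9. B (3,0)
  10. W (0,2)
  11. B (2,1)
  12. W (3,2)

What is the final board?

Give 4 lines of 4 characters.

Answer: ..W.
WW.W
.BW.
B.WB

Derivation:
Move 1: B@(0,0) -> caps B=0 W=0
Move 2: W@(2,2) -> caps B=0 W=0
Move 3: B@(0,3) -> caps B=0 W=0
Move 4: W@(1,1) -> caps B=0 W=0
Move 5: B@(3,3) -> caps B=0 W=0
Move 6: W@(1,3) -> caps B=0 W=0
Move 7: B@(0,1) -> caps B=0 W=0
Move 8: W@(1,0) -> caps B=0 W=0
Move 9: B@(3,0) -> caps B=0 W=0
Move 10: W@(0,2) -> caps B=0 W=3
Move 11: B@(2,1) -> caps B=0 W=3
Move 12: W@(3,2) -> caps B=0 W=3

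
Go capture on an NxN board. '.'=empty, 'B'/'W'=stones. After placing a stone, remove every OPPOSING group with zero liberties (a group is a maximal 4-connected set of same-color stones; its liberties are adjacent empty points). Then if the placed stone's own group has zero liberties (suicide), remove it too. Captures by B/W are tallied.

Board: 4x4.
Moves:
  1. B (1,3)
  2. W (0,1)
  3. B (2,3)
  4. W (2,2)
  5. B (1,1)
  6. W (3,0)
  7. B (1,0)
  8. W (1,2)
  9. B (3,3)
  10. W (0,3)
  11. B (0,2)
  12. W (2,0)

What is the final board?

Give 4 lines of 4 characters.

Answer: .WB.
BBWB
W.WB
W..B

Derivation:
Move 1: B@(1,3) -> caps B=0 W=0
Move 2: W@(0,1) -> caps B=0 W=0
Move 3: B@(2,3) -> caps B=0 W=0
Move 4: W@(2,2) -> caps B=0 W=0
Move 5: B@(1,1) -> caps B=0 W=0
Move 6: W@(3,0) -> caps B=0 W=0
Move 7: B@(1,0) -> caps B=0 W=0
Move 8: W@(1,2) -> caps B=0 W=0
Move 9: B@(3,3) -> caps B=0 W=0
Move 10: W@(0,3) -> caps B=0 W=0
Move 11: B@(0,2) -> caps B=1 W=0
Move 12: W@(2,0) -> caps B=1 W=0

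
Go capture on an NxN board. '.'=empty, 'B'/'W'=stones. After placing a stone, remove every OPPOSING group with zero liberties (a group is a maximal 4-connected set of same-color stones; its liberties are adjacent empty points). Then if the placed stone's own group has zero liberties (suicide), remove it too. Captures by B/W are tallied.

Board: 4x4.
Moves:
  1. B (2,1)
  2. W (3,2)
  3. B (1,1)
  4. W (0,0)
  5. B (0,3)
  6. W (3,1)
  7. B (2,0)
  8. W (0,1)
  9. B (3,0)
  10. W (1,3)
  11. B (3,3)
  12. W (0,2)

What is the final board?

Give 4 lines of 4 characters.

Move 1: B@(2,1) -> caps B=0 W=0
Move 2: W@(3,2) -> caps B=0 W=0
Move 3: B@(1,1) -> caps B=0 W=0
Move 4: W@(0,0) -> caps B=0 W=0
Move 5: B@(0,3) -> caps B=0 W=0
Move 6: W@(3,1) -> caps B=0 W=0
Move 7: B@(2,0) -> caps B=0 W=0
Move 8: W@(0,1) -> caps B=0 W=0
Move 9: B@(3,0) -> caps B=0 W=0
Move 10: W@(1,3) -> caps B=0 W=0
Move 11: B@(3,3) -> caps B=0 W=0
Move 12: W@(0,2) -> caps B=0 W=1

Answer: WWW.
.B.W
BB..
BWWB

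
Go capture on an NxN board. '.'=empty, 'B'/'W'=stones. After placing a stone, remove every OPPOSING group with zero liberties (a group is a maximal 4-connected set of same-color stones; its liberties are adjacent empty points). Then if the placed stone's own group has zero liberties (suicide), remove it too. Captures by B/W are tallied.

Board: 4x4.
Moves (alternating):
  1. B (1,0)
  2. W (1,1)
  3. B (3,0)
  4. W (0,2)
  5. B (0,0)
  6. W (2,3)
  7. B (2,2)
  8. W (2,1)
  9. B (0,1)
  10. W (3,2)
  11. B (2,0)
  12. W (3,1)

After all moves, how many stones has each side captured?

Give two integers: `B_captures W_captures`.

Answer: 0 5

Derivation:
Move 1: B@(1,0) -> caps B=0 W=0
Move 2: W@(1,1) -> caps B=0 W=0
Move 3: B@(3,0) -> caps B=0 W=0
Move 4: W@(0,2) -> caps B=0 W=0
Move 5: B@(0,0) -> caps B=0 W=0
Move 6: W@(2,3) -> caps B=0 W=0
Move 7: B@(2,2) -> caps B=0 W=0
Move 8: W@(2,1) -> caps B=0 W=0
Move 9: B@(0,1) -> caps B=0 W=0
Move 10: W@(3,2) -> caps B=0 W=0
Move 11: B@(2,0) -> caps B=0 W=0
Move 12: W@(3,1) -> caps B=0 W=5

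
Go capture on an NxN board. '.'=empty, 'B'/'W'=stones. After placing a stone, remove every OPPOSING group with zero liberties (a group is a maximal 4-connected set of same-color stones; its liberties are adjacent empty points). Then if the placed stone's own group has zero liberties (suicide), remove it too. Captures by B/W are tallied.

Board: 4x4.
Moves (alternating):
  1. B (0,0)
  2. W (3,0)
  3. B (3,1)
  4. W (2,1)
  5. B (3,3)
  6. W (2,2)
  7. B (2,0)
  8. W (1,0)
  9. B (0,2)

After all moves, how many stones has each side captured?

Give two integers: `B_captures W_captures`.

Answer: 1 0

Derivation:
Move 1: B@(0,0) -> caps B=0 W=0
Move 2: W@(3,0) -> caps B=0 W=0
Move 3: B@(3,1) -> caps B=0 W=0
Move 4: W@(2,1) -> caps B=0 W=0
Move 5: B@(3,3) -> caps B=0 W=0
Move 6: W@(2,2) -> caps B=0 W=0
Move 7: B@(2,0) -> caps B=1 W=0
Move 8: W@(1,0) -> caps B=1 W=0
Move 9: B@(0,2) -> caps B=1 W=0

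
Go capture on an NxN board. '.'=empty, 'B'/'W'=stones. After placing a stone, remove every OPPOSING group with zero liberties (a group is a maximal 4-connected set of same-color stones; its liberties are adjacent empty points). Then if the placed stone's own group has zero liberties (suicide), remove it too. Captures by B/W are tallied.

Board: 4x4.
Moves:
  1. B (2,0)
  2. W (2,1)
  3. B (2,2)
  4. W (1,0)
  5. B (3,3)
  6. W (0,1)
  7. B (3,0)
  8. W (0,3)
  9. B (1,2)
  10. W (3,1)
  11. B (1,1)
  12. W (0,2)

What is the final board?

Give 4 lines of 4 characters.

Answer: .WWW
WBB.
.WB.
.W.B

Derivation:
Move 1: B@(2,0) -> caps B=0 W=0
Move 2: W@(2,1) -> caps B=0 W=0
Move 3: B@(2,2) -> caps B=0 W=0
Move 4: W@(1,0) -> caps B=0 W=0
Move 5: B@(3,3) -> caps B=0 W=0
Move 6: W@(0,1) -> caps B=0 W=0
Move 7: B@(3,0) -> caps B=0 W=0
Move 8: W@(0,3) -> caps B=0 W=0
Move 9: B@(1,2) -> caps B=0 W=0
Move 10: W@(3,1) -> caps B=0 W=2
Move 11: B@(1,1) -> caps B=0 W=2
Move 12: W@(0,2) -> caps B=0 W=2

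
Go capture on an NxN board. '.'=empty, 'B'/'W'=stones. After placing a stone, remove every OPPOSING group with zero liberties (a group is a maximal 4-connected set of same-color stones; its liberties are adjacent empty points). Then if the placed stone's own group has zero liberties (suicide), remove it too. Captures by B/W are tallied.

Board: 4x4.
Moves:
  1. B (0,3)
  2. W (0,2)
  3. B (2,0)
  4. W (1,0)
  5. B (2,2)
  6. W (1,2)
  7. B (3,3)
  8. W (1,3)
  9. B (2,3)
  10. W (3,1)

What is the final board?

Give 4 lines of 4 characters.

Answer: ..W.
W.WW
B.BB
.W.B

Derivation:
Move 1: B@(0,3) -> caps B=0 W=0
Move 2: W@(0,2) -> caps B=0 W=0
Move 3: B@(2,0) -> caps B=0 W=0
Move 4: W@(1,0) -> caps B=0 W=0
Move 5: B@(2,2) -> caps B=0 W=0
Move 6: W@(1,2) -> caps B=0 W=0
Move 7: B@(3,3) -> caps B=0 W=0
Move 8: W@(1,3) -> caps B=0 W=1
Move 9: B@(2,3) -> caps B=0 W=1
Move 10: W@(3,1) -> caps B=0 W=1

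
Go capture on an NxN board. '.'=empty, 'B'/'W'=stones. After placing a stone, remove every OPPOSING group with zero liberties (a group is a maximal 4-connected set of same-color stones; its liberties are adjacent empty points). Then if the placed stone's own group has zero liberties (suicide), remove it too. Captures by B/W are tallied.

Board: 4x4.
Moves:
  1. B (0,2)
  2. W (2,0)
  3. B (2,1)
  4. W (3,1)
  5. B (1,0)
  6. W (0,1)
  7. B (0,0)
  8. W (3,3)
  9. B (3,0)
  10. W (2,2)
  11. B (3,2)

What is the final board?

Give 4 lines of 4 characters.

Answer: BWB.
B...
.BW.
B.BW

Derivation:
Move 1: B@(0,2) -> caps B=0 W=0
Move 2: W@(2,0) -> caps B=0 W=0
Move 3: B@(2,1) -> caps B=0 W=0
Move 4: W@(3,1) -> caps B=0 W=0
Move 5: B@(1,0) -> caps B=0 W=0
Move 6: W@(0,1) -> caps B=0 W=0
Move 7: B@(0,0) -> caps B=0 W=0
Move 8: W@(3,3) -> caps B=0 W=0
Move 9: B@(3,0) -> caps B=1 W=0
Move 10: W@(2,2) -> caps B=1 W=0
Move 11: B@(3,2) -> caps B=2 W=0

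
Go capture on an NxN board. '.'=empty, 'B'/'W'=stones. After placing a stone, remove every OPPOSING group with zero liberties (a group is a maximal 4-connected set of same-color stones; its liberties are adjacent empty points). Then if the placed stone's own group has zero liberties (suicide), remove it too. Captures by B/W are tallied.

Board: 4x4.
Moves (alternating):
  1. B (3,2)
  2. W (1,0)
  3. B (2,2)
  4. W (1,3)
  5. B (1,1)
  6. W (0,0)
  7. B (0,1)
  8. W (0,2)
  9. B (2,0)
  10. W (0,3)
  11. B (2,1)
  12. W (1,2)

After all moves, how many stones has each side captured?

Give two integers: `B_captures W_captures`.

Move 1: B@(3,2) -> caps B=0 W=0
Move 2: W@(1,0) -> caps B=0 W=0
Move 3: B@(2,2) -> caps B=0 W=0
Move 4: W@(1,3) -> caps B=0 W=0
Move 5: B@(1,1) -> caps B=0 W=0
Move 6: W@(0,0) -> caps B=0 W=0
Move 7: B@(0,1) -> caps B=0 W=0
Move 8: W@(0,2) -> caps B=0 W=0
Move 9: B@(2,0) -> caps B=2 W=0
Move 10: W@(0,3) -> caps B=2 W=0
Move 11: B@(2,1) -> caps B=2 W=0
Move 12: W@(1,2) -> caps B=2 W=0

Answer: 2 0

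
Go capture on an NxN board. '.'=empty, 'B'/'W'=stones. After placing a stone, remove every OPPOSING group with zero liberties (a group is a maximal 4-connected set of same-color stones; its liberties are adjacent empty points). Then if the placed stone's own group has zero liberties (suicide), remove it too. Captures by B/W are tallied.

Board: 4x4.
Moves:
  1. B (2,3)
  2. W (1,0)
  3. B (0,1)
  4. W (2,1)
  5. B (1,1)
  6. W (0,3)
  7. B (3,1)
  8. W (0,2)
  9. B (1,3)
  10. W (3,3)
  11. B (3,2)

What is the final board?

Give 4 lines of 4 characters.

Answer: .BWW
WB.B
.W.B
.BB.

Derivation:
Move 1: B@(2,3) -> caps B=0 W=0
Move 2: W@(1,0) -> caps B=0 W=0
Move 3: B@(0,1) -> caps B=0 W=0
Move 4: W@(2,1) -> caps B=0 W=0
Move 5: B@(1,1) -> caps B=0 W=0
Move 6: W@(0,3) -> caps B=0 W=0
Move 7: B@(3,1) -> caps B=0 W=0
Move 8: W@(0,2) -> caps B=0 W=0
Move 9: B@(1,3) -> caps B=0 W=0
Move 10: W@(3,3) -> caps B=0 W=0
Move 11: B@(3,2) -> caps B=1 W=0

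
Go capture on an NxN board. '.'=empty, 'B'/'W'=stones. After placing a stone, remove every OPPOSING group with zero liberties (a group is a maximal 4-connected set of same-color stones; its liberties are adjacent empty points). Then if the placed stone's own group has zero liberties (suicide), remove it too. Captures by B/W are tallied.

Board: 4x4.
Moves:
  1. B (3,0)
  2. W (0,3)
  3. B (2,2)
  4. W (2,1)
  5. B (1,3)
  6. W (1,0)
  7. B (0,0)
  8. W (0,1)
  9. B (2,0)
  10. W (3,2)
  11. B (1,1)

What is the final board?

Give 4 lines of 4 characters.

Move 1: B@(3,0) -> caps B=0 W=0
Move 2: W@(0,3) -> caps B=0 W=0
Move 3: B@(2,2) -> caps B=0 W=0
Move 4: W@(2,1) -> caps B=0 W=0
Move 5: B@(1,3) -> caps B=0 W=0
Move 6: W@(1,0) -> caps B=0 W=0
Move 7: B@(0,0) -> caps B=0 W=0
Move 8: W@(0,1) -> caps B=0 W=1
Move 9: B@(2,0) -> caps B=0 W=1
Move 10: W@(3,2) -> caps B=0 W=1
Move 11: B@(1,1) -> caps B=0 W=1

Answer: .W.W
WB.B
BWB.
B.W.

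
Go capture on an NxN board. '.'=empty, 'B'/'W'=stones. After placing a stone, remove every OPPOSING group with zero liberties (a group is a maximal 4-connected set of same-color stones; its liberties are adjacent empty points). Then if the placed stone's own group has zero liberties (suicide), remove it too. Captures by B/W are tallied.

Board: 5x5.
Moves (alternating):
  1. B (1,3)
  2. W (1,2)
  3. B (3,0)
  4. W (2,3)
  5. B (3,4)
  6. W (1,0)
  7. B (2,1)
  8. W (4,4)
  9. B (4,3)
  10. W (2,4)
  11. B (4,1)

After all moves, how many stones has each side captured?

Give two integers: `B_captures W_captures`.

Answer: 1 0

Derivation:
Move 1: B@(1,3) -> caps B=0 W=0
Move 2: W@(1,2) -> caps B=0 W=0
Move 3: B@(3,0) -> caps B=0 W=0
Move 4: W@(2,3) -> caps B=0 W=0
Move 5: B@(3,4) -> caps B=0 W=0
Move 6: W@(1,0) -> caps B=0 W=0
Move 7: B@(2,1) -> caps B=0 W=0
Move 8: W@(4,4) -> caps B=0 W=0
Move 9: B@(4,3) -> caps B=1 W=0
Move 10: W@(2,4) -> caps B=1 W=0
Move 11: B@(4,1) -> caps B=1 W=0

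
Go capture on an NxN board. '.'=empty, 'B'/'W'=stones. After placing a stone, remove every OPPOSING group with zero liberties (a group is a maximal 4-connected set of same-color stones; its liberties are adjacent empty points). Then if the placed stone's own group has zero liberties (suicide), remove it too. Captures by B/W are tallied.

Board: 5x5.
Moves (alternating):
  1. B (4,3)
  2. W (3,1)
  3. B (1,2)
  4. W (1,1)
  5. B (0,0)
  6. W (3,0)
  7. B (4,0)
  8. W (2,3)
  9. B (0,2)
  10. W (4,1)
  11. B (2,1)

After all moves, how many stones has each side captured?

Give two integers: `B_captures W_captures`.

Move 1: B@(4,3) -> caps B=0 W=0
Move 2: W@(3,1) -> caps B=0 W=0
Move 3: B@(1,2) -> caps B=0 W=0
Move 4: W@(1,1) -> caps B=0 W=0
Move 5: B@(0,0) -> caps B=0 W=0
Move 6: W@(3,0) -> caps B=0 W=0
Move 7: B@(4,0) -> caps B=0 W=0
Move 8: W@(2,3) -> caps B=0 W=0
Move 9: B@(0,2) -> caps B=0 W=0
Move 10: W@(4,1) -> caps B=0 W=1
Move 11: B@(2,1) -> caps B=0 W=1

Answer: 0 1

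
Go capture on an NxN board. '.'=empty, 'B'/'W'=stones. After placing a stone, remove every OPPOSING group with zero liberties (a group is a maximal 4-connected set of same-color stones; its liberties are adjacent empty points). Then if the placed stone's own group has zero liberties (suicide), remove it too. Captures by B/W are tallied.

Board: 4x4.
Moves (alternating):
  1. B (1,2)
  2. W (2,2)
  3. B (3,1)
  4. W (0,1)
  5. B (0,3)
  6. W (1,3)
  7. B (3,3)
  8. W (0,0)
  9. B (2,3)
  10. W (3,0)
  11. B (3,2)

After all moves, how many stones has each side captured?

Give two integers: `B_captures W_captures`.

Answer: 1 0

Derivation:
Move 1: B@(1,2) -> caps B=0 W=0
Move 2: W@(2,2) -> caps B=0 W=0
Move 3: B@(3,1) -> caps B=0 W=0
Move 4: W@(0,1) -> caps B=0 W=0
Move 5: B@(0,3) -> caps B=0 W=0
Move 6: W@(1,3) -> caps B=0 W=0
Move 7: B@(3,3) -> caps B=0 W=0
Move 8: W@(0,0) -> caps B=0 W=0
Move 9: B@(2,3) -> caps B=1 W=0
Move 10: W@(3,0) -> caps B=1 W=0
Move 11: B@(3,2) -> caps B=1 W=0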